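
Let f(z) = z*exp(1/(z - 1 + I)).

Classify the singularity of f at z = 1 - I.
Let u = z - 1 + I. Then
  e^(1/u) = Σ_{k≥0} (1)^k/(k!·u^k) = 1 + 1/u + 1/(2*u^2) + 1/(6*u^3) + ...
which has infinitely many negative powers of u, so exp(1/(z - 1 + I)) has an essential singularity at z = 1 - I.
The extra factor z is a nonzero polynomial; if the product had at most a pole at z = 1 - I, dividing by that polynomial would leave exp(1/(z - 1 + I)) with at most a pole too — contradiction. (Equivalently, the product's Laurent series still has infinitely many negative powers.)
So the singularity is essential.

Final answer: essential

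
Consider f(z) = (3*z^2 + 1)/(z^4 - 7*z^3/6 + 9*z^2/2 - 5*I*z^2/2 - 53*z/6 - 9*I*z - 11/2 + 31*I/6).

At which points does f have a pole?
The singularities of f are the zeros of the denominator. Factoring,
  z^4 - 7*z^3/6 + 9*z^2/2 - 5*I*z^2/2 - 53*z/6 - 9*I*z - 11/2 + 31*I/6 = (z - 2 - I)*(z - I)*(z + 1/2 - I)*(z + 1/3 + 3*I)
so the candidates are z = 2 + I, z = I, z = -1/2 + I, z = -1/3 - 3*I.

Check the numerator P(z) = 3*z^2 + 1 at each one:
  P(2 + I) = 10 + 12*I ≠ 0, so z = 2 + I is a (simple) pole.
  P(I) = -2 ≠ 0, so z = I is a (simple) pole.
  P(-1/2 + I) = -5/4 - 3*I ≠ 0, so z = -1/2 + I is a (simple) pole.
  P(-1/3 - 3*I) = -77/3 + 6*I ≠ 0, so z = -1/3 - 3*I is a (simple) pole.

Poles of f: {-1/2 + I, -1/3 - 3*I, I, 2 + I}

Final answer: {-1/2 + I, -1/3 - 3*I, I, 2 + I}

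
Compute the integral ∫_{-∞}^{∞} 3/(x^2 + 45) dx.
Let f(z) = 3/(z^2 + 45). The denominator has no real zeros and deg Q - deg P = 2 ≥ 2, so the integral of f over the upper semicircle |z| = R tends to 0 as R → ∞. Closing the contour in the upper half-plane,
  ∫_{-∞}^{∞} f(x) dx = 2πi · Σ Res(f, z_k)  over the poles with Im z_k > 0.

Zeros of the denominator: z^2 + 45 = 0 gives z = ±3*sqrt(5)*I.
Upper half-plane: z = 3*sqrt(5)*I (simple).

Each pole is a simple zero of Q(z) = z^2 + 45, so Res(f, z₀) = P(z₀)/Q'(z₀) with P(z) = 3, Q'(z) = 2*z:
  Res(f, 3*sqrt(5)*I) = (3)/(6*sqrt(5)*I) = -sqrt(5)*I/10

∫_{-∞}^{∞} f(x) dx = 2πi · (-sqrt(5)*I/10) = sqrt(5)*pi/5

Final answer: sqrt(5)*pi/5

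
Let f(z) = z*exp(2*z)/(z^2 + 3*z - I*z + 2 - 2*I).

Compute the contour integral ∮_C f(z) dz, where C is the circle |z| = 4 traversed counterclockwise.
By the residue theorem, ∮_C f(z) dz = 2πi · (sum of the residues of f at the poles inside |z| = 4).

The denominator factors as (z + 2)*(z + 1 - I), so the singularities of f are simple poles at z = -2, z = -1 + I.
  |-2|² = 4 < 16 = 4², so this pole is inside the contour.
  |-1 + I|² = 2 < 16 = 4², so this pole is inside the contour.

With P(z) = z*exp(2*z) and Q(z) = z^2 + 3*z - I*z + 2 - 2*I, each pole is simple, so Res(f, z₀) = P(z₀)/Q'(z₀) with Q'(z) = 2*z + 3 - I.
  Res(f, -2) = P(-2)/Q'(-2) = (-2*exp(-4))/(-1 - I) = (1 - I)*exp(-4)
  Res(f, -1 + I) = P(-1 + I)/Q'(-1 + I) = ((-1 + I)*exp(-2 + 2*I))/(1 + I) = I*exp(-2 + 2*I)

Sum of residues inside C: I*exp(-2 + 2*I) + (1 - I)*exp(-4)
∮_C f(z) dz = 2πi · (I*exp(-2 + 2*I) + (1 - I)*exp(-4)) = -2*pi*exp(-2 + 2*I) + pi*(2 + 2*I)*exp(-4)

Final answer: -2*pi*exp(-2 + 2*I) + pi*(2 + 2*I)*exp(-4)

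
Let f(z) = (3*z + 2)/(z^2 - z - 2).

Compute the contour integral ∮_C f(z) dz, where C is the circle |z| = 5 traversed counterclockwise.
By the residue theorem, ∮_C f(z) dz = 2πi · (sum of the residues of f at the poles inside |z| = 5).

The denominator factors as (z - 2)*(z + 1), so the singularities of f are simple poles at z = 2, z = -1.
  |2|² = 4 < 25 = 5², so this pole is inside the contour.
  |-1|² = 1 < 25 = 5², so this pole is inside the contour.

With P(z) = 3*z + 2 and Q(z) = z^2 - z - 2, each pole is simple, so Res(f, z₀) = P(z₀)/Q'(z₀) with Q'(z) = 2*z - 1.
  Res(f, 2) = P(2)/Q'(2) = (8)/(3) = 8/3
  Res(f, -1) = P(-1)/Q'(-1) = (-1)/(-3) = 1/3

Sum of residues inside C: 3
∮_C f(z) dz = 2πi · (3) = 6*I*pi

Final answer: 6*I*pi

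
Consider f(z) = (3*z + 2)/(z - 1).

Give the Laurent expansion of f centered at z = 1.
Put w = z - (1), i.e. z = w + 1. The denominator is w, so it suffices to rewrite the numerator in powers of w.

P(z) = 3*z + 2
P(w + 1) = 5 + 3*w

Dividing each term by w:
  f = 5/w + 3

Substituting back w = z - 1:
  f(z) = 5/(z - 1) + 3

The series is finite because the numerator is a polynomial; the negative powers form the principal part, and the coefficient of 1/(z - 1) gives Res(f, 1) = 5.

Final answer: 5/(z - 1) + 3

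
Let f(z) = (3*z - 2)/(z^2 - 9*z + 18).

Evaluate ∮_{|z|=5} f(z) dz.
By the residue theorem, ∮_C f(z) dz = 2πi · (sum of the residues of f at the poles inside |z| = 5).

The denominator factors as (z - 6)*(z - 3), so the singularities of f are simple poles at z = 6, z = 3.
  |6|² = 36 > 25 = 5², so this pole is outside the contour.
  |3|² = 9 < 25 = 5², so this pole is inside the contour.

With P(z) = 3*z - 2 and Q(z) = z^2 - 9*z + 18, each pole is simple, so Res(f, z₀) = P(z₀)/Q'(z₀) with Q'(z) = 2*z - 9.
  Res(f, 3) = P(3)/Q'(3) = (7)/(-3) = -7/3

∮_C f(z) dz = 2πi · (-7/3) = -14*I*pi/3

Final answer: -14*I*pi/3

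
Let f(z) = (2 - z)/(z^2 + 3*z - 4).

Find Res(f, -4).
-6/5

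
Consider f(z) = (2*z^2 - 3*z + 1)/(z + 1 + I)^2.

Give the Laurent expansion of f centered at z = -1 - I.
Put w = z - (-1 - I), i.e. z = w - 1 - I. The denominator is w^2, so it suffices to rewrite the numerator in powers of w.

P(z) = 2*z^2 - 3*z + 1
P(w - 1 - I) = 4 + 7*I + (-7 - 4*I)*w + 2*w^2

Dividing each term by w^2:
  f = (4 + 7*I)/w^2 + (-7 - 4*I)/w + 2

Substituting back w = z + 1 + I:
  f(z) = (4 + 7*I)/(z + 1 + I)^2 + (-7 - 4*I)/(z + 1 + I) + 2

The series is finite because the numerator is a polynomial; the negative powers form the principal part, and the coefficient of 1/(z + 1 + I) gives Res(f, -1 - I) = -7 - 4*I.

Final answer: (4 + 7*I)/(z + 1 + I)^2 + (-7 - 4*I)/(z + 1 + I) + 2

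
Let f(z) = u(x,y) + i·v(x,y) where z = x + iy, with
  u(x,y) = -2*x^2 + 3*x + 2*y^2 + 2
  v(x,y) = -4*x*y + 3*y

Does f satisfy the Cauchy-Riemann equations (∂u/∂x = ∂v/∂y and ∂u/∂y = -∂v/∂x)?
∂u/∂x = 3 - 4*x
∂v/∂y = 3 - 4*x
∂u/∂y = 4*y
∂v/∂x = -4*y
∂u/∂x = ∂v/∂y and ∂u/∂y = -∂v/∂x hold identically; f is analytic.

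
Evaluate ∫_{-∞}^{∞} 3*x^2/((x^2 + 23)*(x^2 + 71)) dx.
pi*(-sqrt(23) + sqrt(71))/16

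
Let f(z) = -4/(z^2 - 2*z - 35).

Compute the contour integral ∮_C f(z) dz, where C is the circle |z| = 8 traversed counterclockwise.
By the residue theorem, ∮_C f(z) dz = 2πi · (sum of the residues of f at the poles inside |z| = 8).

The denominator factors as (z + 5)*(z - 7), so the singularities of f are simple poles at z = -5, z = 7.
  |-5|² = 25 < 64 = 8², so this pole is inside the contour.
  |7|² = 49 < 64 = 8², so this pole is inside the contour.

With P(z) = -4 and Q(z) = z^2 - 2*z - 35, each pole is simple, so Res(f, z₀) = P(z₀)/Q'(z₀) with Q'(z) = 2*z - 2.
  Res(f, -5) = P(-5)/Q'(-5) = (-4)/(-12) = 1/3
  Res(f, 7) = P(7)/Q'(7) = (-4)/(12) = -1/3

Sum of residues inside C: 0
∮_C f(z) dz = 2πi · (0) = 0

Final answer: 0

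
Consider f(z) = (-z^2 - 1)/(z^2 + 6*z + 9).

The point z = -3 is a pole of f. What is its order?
Factor the denominator:
  z^2 + 6*z + 9 = (z + 3)^2

The numerator P(z) = -z^2 - 1 has P(-3) = -10 ≠ 0, so no factor of (z + 3) cancels.
Near z = -3 we can therefore write f(z) = g(z)/(z + 3)^2 with g analytic at -3 and g(-3) ≠ 0 (g is just the numerator).

Hence z = -3 is a pole of order 2.

Final answer: 2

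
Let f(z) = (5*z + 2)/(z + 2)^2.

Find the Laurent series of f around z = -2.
Put w = z - (-2), i.e. z = w - 2. The denominator is w^2, so it suffices to rewrite the numerator in powers of w.

P(z) = 5*z + 2
P(w - 2) = -8 + 5*w

Dividing each term by w^2:
  f = -8/w^2 + 5/w

Substituting back w = z + 2:
  f(z) = -8/(z + 2)^2 + 5/(z + 2)

The series is finite because the numerator is a polynomial; the negative powers form the principal part, and the coefficient of 1/(z + 2) gives Res(f, -2) = 5.

Final answer: -8/(z + 2)^2 + 5/(z + 2)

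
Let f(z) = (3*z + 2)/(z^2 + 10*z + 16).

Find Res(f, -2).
-2/3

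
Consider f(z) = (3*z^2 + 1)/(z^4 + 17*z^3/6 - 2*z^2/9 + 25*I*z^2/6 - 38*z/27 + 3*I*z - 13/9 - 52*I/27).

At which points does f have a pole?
{-3 + I, -1 + I/3, 1/2 - I/3, 2/3 - I}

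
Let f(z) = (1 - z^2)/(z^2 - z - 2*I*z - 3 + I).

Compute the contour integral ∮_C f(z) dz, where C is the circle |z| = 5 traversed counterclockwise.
By the residue theorem, ∮_C f(z) dz = 2πi · (sum of the residues of f at the poles inside |z| = 5).

The denominator factors as (z + 1 - I)*(z - 2 - I), so the singularities of f are simple poles at z = -1 + I, z = 2 + I.
  |-1 + I|² = 2 < 25 = 5², so this pole is inside the contour.
  |2 + I|² = 5 < 25 = 5², so this pole is inside the contour.

With P(z) = 1 - z^2 and Q(z) = z^2 - z - 2*I*z - 3 + I, each pole is simple, so Res(f, z₀) = P(z₀)/Q'(z₀) with Q'(z) = 2*z - 1 - 2*I.
  Res(f, -1 + I) = P(-1 + I)/Q'(-1 + I) = (1 + 2*I)/(-3) = -1/3 - 2*I/3
  Res(f, 2 + I) = P(2 + I)/Q'(2 + I) = (-2 - 4*I)/(3) = -2/3 - 4*I/3

Sum of residues inside C: -1 - 2*I
∮_C f(z) dz = 2πi · (-1 - 2*I) = pi*(4 - 2*I)

Final answer: pi*(4 - 2*I)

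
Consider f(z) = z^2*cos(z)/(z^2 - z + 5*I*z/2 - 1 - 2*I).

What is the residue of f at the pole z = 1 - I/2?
Write f(z) = P(z)/Q(z) with P(z) = z^2*cos(z) and Q(z) = z^2 - z + 5*I*z/2 - 1 - 2*I.
The denominator factors as Q(z) = (z + 2*I)*(z - 1 + I/2), so z = 1 - I/2 is a simple zero of Q and P is analytic there; z = 1 - I/2 is therefore a simple pole and
  Res(f, z₀) = P(z₀)/Q'(z₀).

Q'(z) = 2*z - 1 + 5*I/2, so Q'(1 - I/2) = 1 + 3*I/2.
P(1 - I/2) = (3/4 - I)*cos(1 - I/2).

Res(f, 1 - I/2) = ((3/4 - I)*cos(1 - I/2))/(1 + 3*I/2) = (-3/13 - 17*I/26)*cos(1 - I/2)

Final answer: (-3/13 - 17*I/26)*cos(1 - I/2)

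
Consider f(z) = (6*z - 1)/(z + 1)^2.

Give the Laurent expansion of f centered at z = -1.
-7/(z + 1)^2 + 6/(z + 1)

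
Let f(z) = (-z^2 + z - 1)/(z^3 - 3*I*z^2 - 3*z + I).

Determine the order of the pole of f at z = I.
Factor the denominator:
  z^3 - 3*I*z^2 - 3*z + I = (z - I)^3

The numerator P(z) = -z^2 + z - 1 has P(I) = I ≠ 0, so no factor of (z - I) cancels.
Near z = I we can therefore write f(z) = g(z)/(z - I)^3 with g analytic at I and g(I) ≠ 0 (g is just the numerator).

Hence z = I is a pole of order 3.

Final answer: 3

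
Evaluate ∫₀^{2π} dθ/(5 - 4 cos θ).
Call the integral J. The integrand is 2π-periodic and we integrate over a full period, so shifting θ does not change the value (θ → θ + π flips the sign of the trig term). Hence
  J = ∫₀^{2π} dθ/(5 + 4 cos θ).
Put z = e^{iθ}: then cos θ = (z + 1/z)/2, dθ = dz/(iz), and z runs once counterclockwise around |z| = 1:
  J = ∮_{|z|=1} 1/(5 + 4*(z + 1/z)/2) · dz/(iz) = (2/i) ∮_{|z|=1} dz/(4*z^2 + 10*z + 4).
The roots of 4*z^2 + 10*z + 4 are z = (-5 ± sqrt(5^2 - 4^2))/4, with sqrt(9) = 3; their product is 1, so only z₊ = -1/2 lies inside the unit circle (z₋ = -2 lies outside).
z₊ is a simple zero of q(z) = 4*z^2 + 10*z + 4, so Res(1/q, z₊) = 1/q'(z₊) with q'(z) = 8*z + 10; and q'(z₊) = 4*(z₊ - z₋) = 6.
Therefore J = (2/i) · 2πi · 1/(6) = 2*pi/(3) = 2*pi/3

Final answer: 2*pi/3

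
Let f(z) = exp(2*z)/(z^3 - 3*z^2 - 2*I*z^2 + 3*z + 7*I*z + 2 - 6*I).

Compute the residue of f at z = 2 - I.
Write f(z) = P(z)/Q(z) with P(z) = exp(2*z) and Q(z) = z^3 - 3*z^2 - 2*I*z^2 + 3*z + 7*I*z + 2 - 6*I.
The denominator factors as Q(z) = (z - 2 + I)*(z - 1 - I)*(z - 2*I), so z = 2 - I is a simple zero of Q and P is analytic there; z = 2 - I is therefore a simple pole and
  Res(f, z₀) = P(z₀)/Q'(z₀).

Q'(z) = 3*z^2 - 6*z - 4*I*z + 3 + 7*I, so Q'(2 - I) = -4 - 7*I.
P(2 - I) = exp(4 - 2*I).

Res(f, 2 - I) = (exp(4 - 2*I))/(-4 - 7*I) = (-4/65 + 7*I/65)*exp(4 - 2*I)

Final answer: (-4/65 + 7*I/65)*exp(4 - 2*I)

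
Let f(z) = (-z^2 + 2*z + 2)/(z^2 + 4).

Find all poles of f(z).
The singularities of f are the zeros of the denominator. Factoring,
  z^2 + 4 = (z - 2*I)*(z + 2*I)
so the candidates are z = 2*I, z = -2*I.

Check the numerator P(z) = -z^2 + 2*z + 2 at each one:
  P(2*I) = 6 + 4*I ≠ 0, so z = 2*I is a (simple) pole.
  P(-2*I) = 6 - 4*I ≠ 0, so z = -2*I is a (simple) pole.

Poles of f: {-2*I, 2*I}

Final answer: {-2*I, 2*I}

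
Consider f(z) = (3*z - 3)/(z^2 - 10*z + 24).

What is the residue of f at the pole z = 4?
-9/2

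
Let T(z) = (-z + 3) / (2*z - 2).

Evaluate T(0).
Substitute z = 0:
  numerator:   -(0) + 3 = 3
  denominator: 2*(0) - 2 = -2
T(0) = (3)/(-2) = -3/2

Final answer: -3/2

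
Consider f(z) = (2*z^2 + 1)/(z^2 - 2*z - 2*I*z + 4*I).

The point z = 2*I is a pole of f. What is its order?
1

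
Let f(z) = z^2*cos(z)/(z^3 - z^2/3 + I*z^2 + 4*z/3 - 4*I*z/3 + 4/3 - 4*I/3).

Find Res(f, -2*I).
3*cosh(2)/5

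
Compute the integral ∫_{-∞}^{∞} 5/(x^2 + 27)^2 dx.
5*sqrt(3)*pi/486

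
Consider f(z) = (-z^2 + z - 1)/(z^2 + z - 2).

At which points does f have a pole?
The singularities of f are the zeros of the denominator. Factoring,
  z^2 + z - 2 = (z - 1)*(z + 2)
so the candidates are z = 1, z = -2.

Check the numerator P(z) = -z^2 + z - 1 at each one:
  P(1) = -1 ≠ 0, so z = 1 is a (simple) pole.
  P(-2) = -7 ≠ 0, so z = -2 is a (simple) pole.

Poles of f: {-2, 1}

Final answer: {-2, 1}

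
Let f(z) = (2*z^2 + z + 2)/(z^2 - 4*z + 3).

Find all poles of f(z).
{1, 3}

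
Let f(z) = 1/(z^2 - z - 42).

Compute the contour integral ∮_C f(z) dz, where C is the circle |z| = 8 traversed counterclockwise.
By the residue theorem, ∮_C f(z) dz = 2πi · (sum of the residues of f at the poles inside |z| = 8).

The denominator factors as (z - 7)*(z + 6), so the singularities of f are simple poles at z = 7, z = -6.
  |7|² = 49 < 64 = 8², so this pole is inside the contour.
  |-6|² = 36 < 64 = 8², so this pole is inside the contour.

With P(z) = 1 and Q(z) = z^2 - z - 42, each pole is simple, so Res(f, z₀) = P(z₀)/Q'(z₀) with Q'(z) = 2*z - 1.
  Res(f, 7) = P(7)/Q'(7) = (1)/(13) = 1/13
  Res(f, -6) = P(-6)/Q'(-6) = (1)/(-13) = -1/13

Sum of residues inside C: 0
∮_C f(z) dz = 2πi · (0) = 0

Final answer: 0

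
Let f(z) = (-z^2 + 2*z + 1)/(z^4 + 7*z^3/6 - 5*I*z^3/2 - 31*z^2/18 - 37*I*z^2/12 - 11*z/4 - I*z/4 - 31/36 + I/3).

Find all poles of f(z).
The singularities of f are the zeros of the denominator. Factoring,
  z^4 + 7*z^3/6 - 5*I*z^3/2 - 31*z^2/18 - 37*I*z^2/12 - 11*z/4 - I*z/4 - 31/36 + I/3 = (z + 1/3 - 3*I/2)*(z + 1)*(z + 1/2)*(z - 2/3 - I)
so the candidates are z = -1/3 + 3*I/2, z = -1, z = -1/2, z = 2/3 + I.

Check the numerator P(z) = -z^2 + 2*z + 1 at each one:
  P(-1/3 + 3*I/2) = 89/36 + 4*I ≠ 0, so z = -1/3 + 3*I/2 is a (simple) pole.
  P(-1) = -2 ≠ 0, so z = -1 is a (simple) pole.
  P(-1/2) = -1/4 ≠ 0, so z = -1/2 is a (simple) pole.
  P(2/3 + I) = 26/9 + 2*I/3 ≠ 0, so z = 2/3 + I is a (simple) pole.

Poles of f: {-1, -1/2, -1/3 + 3*I/2, 2/3 + I}

Final answer: {-1, -1/2, -1/3 + 3*I/2, 2/3 + I}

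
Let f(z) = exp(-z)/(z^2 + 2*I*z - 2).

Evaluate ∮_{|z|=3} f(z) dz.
-I*pi*exp(1 + I) + I*pi*exp(-1 + I)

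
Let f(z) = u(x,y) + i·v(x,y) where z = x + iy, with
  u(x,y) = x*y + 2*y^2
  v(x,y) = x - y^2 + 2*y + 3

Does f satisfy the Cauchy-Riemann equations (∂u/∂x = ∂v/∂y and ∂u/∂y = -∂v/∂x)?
∂u/∂x = y
∂v/∂y = 2 - 2*y
∂u/∂y = x + 4*y
∂v/∂x = 1
∂u/∂x ≠ ∂v/∂y and ∂u/∂y ≠ -∂v/∂x; the Cauchy-Riemann equations are not satisfied, so f is not analytic.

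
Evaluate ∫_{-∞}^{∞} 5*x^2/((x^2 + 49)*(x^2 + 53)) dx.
5*pi*(-7 + sqrt(53))/4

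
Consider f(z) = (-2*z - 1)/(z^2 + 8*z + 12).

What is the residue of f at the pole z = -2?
Write f(z) = P(z)/Q(z) with P(z) = -2*z - 1 and Q(z) = z^2 + 8*z + 12.
The denominator factors as Q(z) = (z + 6)*(z + 2), so z = -2 is a simple zero of Q and P is analytic there; z = -2 is therefore a simple pole and
  Res(f, z₀) = P(z₀)/Q'(z₀).

Q'(z) = 2*z + 8, so Q'(-2) = 4.
P(-2) = 3.

Res(f, -2) = (3)/(4) = 3/4

Final answer: 3/4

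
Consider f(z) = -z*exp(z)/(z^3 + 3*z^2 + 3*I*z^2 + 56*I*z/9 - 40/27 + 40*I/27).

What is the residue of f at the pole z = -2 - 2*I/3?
Write f(z) = P(z)/Q(z) with P(z) = -z*exp(z) and Q(z) = z^3 + 3*z^2 + 3*I*z^2 + 56*I*z/9 - 40/27 + 40*I/27.
The denominator factors as Q(z) = (z + 2/3 + 2*I)*(z + 1/3 + I/3)*(z + 2 + 2*I/3), so z = -2 - 2*I/3 is a simple zero of Q and P is analytic there; z = -2 - 2*I/3 is therefore a simple pole and
  Res(f, z₀) = P(z₀)/Q'(z₀).

Q'(z) = 3*z^2 + 6*z + 6*I*z + 56*I/9, so Q'(-2 - 2*I/3) = 8/3 - 16*I/9.
P(-2 - 2*I/3) = (2 + 2*I/3)*exp(-2 - 2*I/3).

Res(f, -2 - 2*I/3) = ((2 + 2*I/3)*exp(-2 - 2*I/3))/(8/3 - 16*I/9) = (21/52 + 27*I/52)*exp(-2 - 2*I/3)

Final answer: (21/52 + 27*I/52)*exp(-2 - 2*I/3)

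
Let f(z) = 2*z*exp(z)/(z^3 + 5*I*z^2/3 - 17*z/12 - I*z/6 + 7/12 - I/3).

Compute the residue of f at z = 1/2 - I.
(96/85 + 78*I/85)*exp(1/2 - I)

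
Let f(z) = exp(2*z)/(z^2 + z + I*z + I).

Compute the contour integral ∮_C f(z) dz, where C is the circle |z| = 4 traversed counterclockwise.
By the residue theorem, ∮_C f(z) dz = 2πi · (sum of the residues of f at the poles inside |z| = 4).

The denominator factors as (z + I)*(z + 1), so the singularities of f are simple poles at z = -I, z = -1.
  |-I|² = 1 < 16 = 4², so this pole is inside the contour.
  |-1|² = 1 < 16 = 4², so this pole is inside the contour.

With P(z) = exp(2*z) and Q(z) = z^2 + z + I*z + I, each pole is simple, so Res(f, z₀) = P(z₀)/Q'(z₀) with Q'(z) = 2*z + 1 + I.
  Res(f, -I) = P(-I)/Q'(-I) = (exp(-2*I))/(1 - I) = (1/2 + I/2)*exp(-2*I)
  Res(f, -1) = P(-1)/Q'(-1) = (exp(-2))/(-1 + I) = (-1/2 - I/2)*exp(-2)

Sum of residues inside C: (1/2 + I/2)*exp(-2*I) + (-1/2 - I/2)*exp(-2)
∮_C f(z) dz = 2πi · ((1/2 + I/2)*exp(-2*I) + (-1/2 - I/2)*exp(-2)) = pi*(1 - I)*exp(-2) + pi*(-1 + I)*exp(-2*I)

Final answer: pi*(1 - I)*exp(-2) + pi*(-1 + I)*exp(-2*I)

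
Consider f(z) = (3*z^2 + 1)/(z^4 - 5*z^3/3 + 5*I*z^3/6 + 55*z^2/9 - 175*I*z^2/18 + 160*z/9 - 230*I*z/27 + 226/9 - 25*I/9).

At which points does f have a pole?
The singularities of f are the zeros of the denominator. Factoring,
  z^4 - 5*z^3/3 + 5*I*z^3/6 + 55*z^2/9 - 175*I*z^2/18 + 160*z/9 - 230*I*z/27 + 226/9 - 25*I/9 = (z - 1/3 + 3*I)*(z + 1 - 2*I/3)*(z + 2/3 + 3*I/2)*(z - 3 - 3*I)
so the candidates are z = 1/3 - 3*I, z = -1 + 2*I/3, z = -2/3 - 3*I/2, z = 3 + 3*I.

Check the numerator P(z) = 3*z^2 + 1 at each one:
  P(1/3 - 3*I) = -77/3 - 6*I ≠ 0, so z = 1/3 - 3*I is a (simple) pole.
  P(-1 + 2*I/3) = 8/3 - 4*I ≠ 0, so z = -1 + 2*I/3 is a (simple) pole.
  P(-2/3 - 3*I/2) = -53/12 + 6*I ≠ 0, so z = -2/3 - 3*I/2 is a (simple) pole.
  P(3 + 3*I) = 1 + 54*I ≠ 0, so z = 3 + 3*I is a (simple) pole.

Poles of f: {-1 + 2*I/3, -2/3 - 3*I/2, 1/3 - 3*I, 3 + 3*I}

Final answer: {-1 + 2*I/3, -2/3 - 3*I/2, 1/3 - 3*I, 3 + 3*I}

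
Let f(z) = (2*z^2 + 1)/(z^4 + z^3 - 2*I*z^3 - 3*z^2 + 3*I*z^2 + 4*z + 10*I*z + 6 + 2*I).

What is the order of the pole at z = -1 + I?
Factor the denominator:
  z^4 + z^3 - 2*I*z^3 - 3*z^2 + 3*I*z^2 + 4*z + 10*I*z + 6 + 2*I = (z + 1 - I)^3*(z - 2 + I)

The numerator P(z) = 2*z^2 + 1 has P(-1 + I) = 1 - 4*I ≠ 0, so no factor of (z + 1 - I) cancels.
Near z = -1 + I we can therefore write f(z) = g(z)/(z + 1 - I)^3 with g analytic at -1 + I and g(-1 + I) ≠ 0 (g is the numerator divided by the remaining denominator factors).

Hence z = -1 + I is a pole of order 3.

Final answer: 3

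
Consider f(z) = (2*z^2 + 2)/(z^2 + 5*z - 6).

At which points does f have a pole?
{-6, 1}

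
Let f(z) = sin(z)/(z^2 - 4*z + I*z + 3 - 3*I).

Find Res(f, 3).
Write f(z) = P(z)/Q(z) with P(z) = sin(z) and Q(z) = z^2 - 4*z + I*z + 3 - 3*I.
The denominator factors as Q(z) = (z - 3)*(z - 1 + I), so z = 3 is a simple zero of Q and P is analytic there; z = 3 is therefore a simple pole and
  Res(f, z₀) = P(z₀)/Q'(z₀).

Q'(z) = 2*z - 4 + I, so Q'(3) = 2 + I.
P(3) = sin(3).

Res(f, 3) = (sin(3))/(2 + I) = (2/5 - I/5)*sin(3)

Final answer: (2/5 - I/5)*sin(3)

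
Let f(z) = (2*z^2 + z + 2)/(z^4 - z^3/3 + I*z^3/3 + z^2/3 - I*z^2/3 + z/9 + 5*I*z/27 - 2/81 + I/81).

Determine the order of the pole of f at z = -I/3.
Factor the denominator:
  z^4 - z^3/3 + I*z^3/3 + z^2/3 - I*z^2/3 + z/9 + 5*I*z/27 - 2/81 + I/81 = (z + I/3)^3*(z - 1/3 - 2*I/3)

The numerator P(z) = 2*z^2 + z + 2 has P(-I/3) = 16/9 - I/3 ≠ 0, so no factor of (z + I/3) cancels.
Near z = -I/3 we can therefore write f(z) = g(z)/(z + I/3)^3 with g analytic at -I/3 and g(-I/3) ≠ 0 (g is the numerator divided by the remaining denominator factors).

Hence z = -I/3 is a pole of order 3.

Final answer: 3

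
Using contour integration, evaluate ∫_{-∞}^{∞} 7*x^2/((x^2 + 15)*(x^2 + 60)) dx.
Let f(z) = 7*z^2/((z^2 + 15)*(z^2 + 60)). The denominator has no real zeros and deg Q - deg P = 2 ≥ 2, so the integral of f over the upper semicircle |z| = R tends to 0 as R → ∞. Closing the contour in the upper half-plane,
  ∫_{-∞}^{∞} f(x) dx = 2πi · Σ Res(f, z_k)  over the poles with Im z_k > 0.

Zeros of the denominator: z^2 + 60 = 0 gives z = ±2*sqrt(15)*I; z^2 + 15 = 0 gives z = ±sqrt(15)*I.
Upper half-plane: z = sqrt(15)*I, z = 2*sqrt(15)*I (simple).

Each pole is a simple zero of Q(z) = z^4 + 75*z^2 + 900, so Res(f, z₀) = P(z₀)/Q'(z₀) with P(z) = 7*z^2, Q'(z) = 4*z^3 + 150*z:
  Res(f, sqrt(15)*I) = (-105)/(90*sqrt(15)*I) = 7*sqrt(15)*I/90
  Res(f, 2*sqrt(15)*I) = (-420)/(-180*sqrt(15)*I) = -7*sqrt(15)*I/45

Sum of residues: -7*sqrt(15)*I/90
∫_{-∞}^{∞} f(x) dx = 2πi · (-7*sqrt(15)*I/90) = 7*sqrt(15)*pi/45

Final answer: 7*sqrt(15)*pi/45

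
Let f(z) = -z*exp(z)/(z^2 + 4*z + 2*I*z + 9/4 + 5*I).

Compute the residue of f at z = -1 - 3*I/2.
Write f(z) = P(z)/Q(z) with P(z) = -z*exp(z) and Q(z) = z^2 + 4*z + 2*I*z + 9/4 + 5*I.
The denominator factors as Q(z) = (z + 1 + 3*I/2)*(z + 3 + I/2), so z = -1 - 3*I/2 is a simple zero of Q and P is analytic there; z = -1 - 3*I/2 is therefore a simple pole and
  Res(f, z₀) = P(z₀)/Q'(z₀).

Q'(z) = 2*z + 4 + 2*I, so Q'(-1 - 3*I/2) = 2 - I.
P(-1 - 3*I/2) = (1 + 3*I/2)*exp(-1 - 3*I/2).

Res(f, -1 - 3*I/2) = ((1 + 3*I/2)*exp(-1 - 3*I/2))/(2 - I) = (1/10 + 4*I/5)*exp(-1 - 3*I/2)

Final answer: (1/10 + 4*I/5)*exp(-1 - 3*I/2)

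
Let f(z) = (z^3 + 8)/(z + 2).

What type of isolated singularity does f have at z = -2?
removable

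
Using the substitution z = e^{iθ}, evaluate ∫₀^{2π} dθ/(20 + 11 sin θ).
Call the integral J. The integrand is 2π-periodic and we integrate over a full period, so shifting θ does not change the value (θ → θ + π/2 turns sin θ into cos θ). Hence
  J = ∫₀^{2π} dθ/(20 + 11 cos θ).
Put z = e^{iθ}: then cos θ = (z + 1/z)/2, dθ = dz/(iz), and z runs once counterclockwise around |z| = 1:
  J = ∮_{|z|=1} 1/(20 + 11*(z + 1/z)/2) · dz/(iz) = (2/i) ∮_{|z|=1} dz/(11*z^2 + 40*z + 11).
The roots of 11*z^2 + 40*z + 11 are z = (-20 ± sqrt(20^2 - 11^2))/11, with sqrt(279) = 3*sqrt(31); their product is 1, so only z₊ = -20/11 + 3*sqrt(31)/11 lies inside the unit circle (z₋ = -20/11 - 3*sqrt(31)/11 lies outside).
z₊ is a simple zero of q(z) = 11*z^2 + 40*z + 11, so Res(1/q, z₊) = 1/q'(z₊) with q'(z) = 22*z + 40; and q'(z₊) = 11*(z₊ - z₋) = 6*sqrt(31).
Therefore J = (2/i) · 2πi · 1/(6*sqrt(31)) = 2*pi/(3*sqrt(31)) = 2*sqrt(31)*pi/93

Final answer: 2*sqrt(31)*pi/93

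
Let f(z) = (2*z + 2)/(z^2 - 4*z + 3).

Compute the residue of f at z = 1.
-2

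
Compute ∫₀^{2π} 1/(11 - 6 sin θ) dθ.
Call the integral J. The integrand is 2π-periodic and we integrate over a full period, so shifting θ does not change the value (θ → θ + π/2 turns sin θ into cos θ; θ → θ + π flips the sign of the trig term). Hence
  J = ∫₀^{2π} dθ/(11 + 6 cos θ).
Put z = e^{iθ}: then cos θ = (z + 1/z)/2, dθ = dz/(iz), and z runs once counterclockwise around |z| = 1:
  J = ∮_{|z|=1} 1/(11 + 6*(z + 1/z)/2) · dz/(iz) = (2/i) ∮_{|z|=1} dz/(6*z^2 + 22*z + 6).
The roots of 6*z^2 + 22*z + 6 are z = (-11 ± sqrt(11^2 - 6^2))/6, with sqrt(85) = sqrt(85); their product is 1, so only z₊ = -11/6 + sqrt(85)/6 lies inside the unit circle (z₋ = -11/6 - sqrt(85)/6 lies outside).
z₊ is a simple zero of q(z) = 6*z^2 + 22*z + 6, so Res(1/q, z₊) = 1/q'(z₊) with q'(z) = 12*z + 22; and q'(z₊) = 6*(z₊ - z₋) = 2*sqrt(85).
Therefore J = (2/i) · 2πi · 1/(2*sqrt(85)) = 2*pi/(sqrt(85)) = 2*sqrt(85)*pi/85

Final answer: 2*sqrt(85)*pi/85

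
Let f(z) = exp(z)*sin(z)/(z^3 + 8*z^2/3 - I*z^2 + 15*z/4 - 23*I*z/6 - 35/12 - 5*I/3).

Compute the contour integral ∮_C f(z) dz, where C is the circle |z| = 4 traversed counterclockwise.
By the residue theorem, ∮_C f(z) dz = 2πi · (sum of the residues of f at the poles inside |z| = 4).

The denominator factors as (z + 1 - 2*I)*(z + 2 + 3*I/2)*(z - 1/3 - I/2), so the singularities of f are simple poles at z = -1 + 2*I, z = -2 - 3*I/2, z = 1/3 + I/2.
  |-1 + 2*I|² = 5 < 16 = 4², so this pole is inside the contour.
  |-2 - 3*I/2|² = 25/4 < 16 = 4², so this pole is inside the contour.
  |1/3 + I/2|² = 13/36 < 16 = 4², so this pole is inside the contour.

With P(z) = exp(z)*sin(z) and Q(z) = z^3 + 8*z^2/3 - I*z^2 + 15*z/4 - 23*I*z/6 - 35/12 - 5*I/3, each pole is simple, so Res(f, z₀) = P(z₀)/Q'(z₀) with Q'(z) = 3*z^2 + 16*z/3 - 2*I*z + 15/4 - 23*I/6.
  Res(f, -1 + 2*I) = P(-1 + 2*I)/Q'(-1 + 2*I) = (-exp(-1 + 2*I)*sin(1 - 2*I))/(-79/12 - 19*I/6) = (948/7685 - 456*I/7685)*exp(-1 + 2*I)*sin(1 - 2*I)
  Res(f, -2 - 3*I/2) = P(-2 - 3*I/2)/Q'(-2 - 3*I/2) = (-exp(-2 - 3*I/2)*sin(2 + 3*I/2))/(-14/3 + 61*I/6) = (168/4505 + 366*I/4505)*exp(-2 - 3*I/2)*sin(2 + 3*I/2)
  Res(f, 1/3 + I/2) = P(1/3 + I/2)/Q'(1/3 + I/2) = (exp(1/3 + I/2)*sin(1/3 + I/2))/(55/9 - 5*I/6) = (396/2465 + 54*I/2465)*exp(1/3 + I/2)*sin(1/3 + I/2)

Sum of residues inside C: (168/4505 + 366*I/4505)*exp(-2 - 3*I/2)*sin(2 + 3*I/2) + (396/2465 + 54*I/2465)*exp(1/3 + I/2)*sin(1/3 + I/2) + (948/7685 - 456*I/7685)*exp(-1 + 2*I)*sin(1 - 2*I)
∮_C f(z) dz = 2πi · ((168/4505 + 366*I/4505)*exp(-2 - 3*I/2)*sin(2 + 3*I/2) + (396/2465 + 54*I/2465)*exp(1/3 + I/2)*sin(1/3 + I/2) + (948/7685 - 456*I/7685)*exp(-1 + 2*I)*sin(1 - 2*I)) = pi*(-108/2465 + 792*I/2465)*exp(1/3 + I/2)*sin(1/3 + I/2) + pi*(-732/4505 + 336*I/4505)*exp(-2 - 3*I/2)*sin(2 + 3*I/2) + pi*(912/7685 + 1896*I/7685)*exp(-1 + 2*I)*sin(1 - 2*I)

Final answer: pi*(-108/2465 + 792*I/2465)*exp(1/3 + I/2)*sin(1/3 + I/2) + pi*(-732/4505 + 336*I/4505)*exp(-2 - 3*I/2)*sin(2 + 3*I/2) + pi*(912/7685 + 1896*I/7685)*exp(-1 + 2*I)*sin(1 - 2*I)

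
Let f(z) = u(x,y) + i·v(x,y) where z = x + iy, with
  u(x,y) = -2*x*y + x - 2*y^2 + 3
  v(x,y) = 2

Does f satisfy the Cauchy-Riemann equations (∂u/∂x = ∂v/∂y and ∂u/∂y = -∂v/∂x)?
∂u/∂x = 1 - 2*y
∂v/∂y = 0
∂u/∂y = -2*x - 4*y
∂v/∂x = 0
∂u/∂x ≠ ∂v/∂y and ∂u/∂y ≠ -∂v/∂x; the Cauchy-Riemann equations are not satisfied, so f is not analytic.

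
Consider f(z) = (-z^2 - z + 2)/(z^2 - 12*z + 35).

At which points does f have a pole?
The singularities of f are the zeros of the denominator. Factoring,
  z^2 - 12*z + 35 = (z - 7)*(z - 5)
so the candidates are z = 7, z = 5.

Check the numerator P(z) = -z^2 - z + 2 at each one:
  P(7) = -54 ≠ 0, so z = 7 is a (simple) pole.
  P(5) = -28 ≠ 0, so z = 5 is a (simple) pole.

Poles of f: {5, 7}

Final answer: {5, 7}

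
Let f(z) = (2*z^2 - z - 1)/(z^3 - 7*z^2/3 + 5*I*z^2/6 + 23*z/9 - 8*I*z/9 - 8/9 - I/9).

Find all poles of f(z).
{1/3 + I/3, 1 - 3*I/2, 1 + I/3}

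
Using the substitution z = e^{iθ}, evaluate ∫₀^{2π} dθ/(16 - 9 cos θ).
Call the integral J. The integrand is 2π-periodic and we integrate over a full period, so shifting θ does not change the value (θ → θ + π flips the sign of the trig term). Hence
  J = ∫₀^{2π} dθ/(16 + 9 cos θ).
Put z = e^{iθ}: then cos θ = (z + 1/z)/2, dθ = dz/(iz), and z runs once counterclockwise around |z| = 1:
  J = ∮_{|z|=1} 1/(16 + 9*(z + 1/z)/2) · dz/(iz) = (2/i) ∮_{|z|=1} dz/(9*z^2 + 32*z + 9).
The roots of 9*z^2 + 32*z + 9 are z = (-16 ± sqrt(16^2 - 9^2))/9, with sqrt(175) = 5*sqrt(7); their product is 1, so only z₊ = -16/9 + 5*sqrt(7)/9 lies inside the unit circle (z₋ = -16/9 - 5*sqrt(7)/9 lies outside).
z₊ is a simple zero of q(z) = 9*z^2 + 32*z + 9, so Res(1/q, z₊) = 1/q'(z₊) with q'(z) = 18*z + 32; and q'(z₊) = 9*(z₊ - z₋) = 10*sqrt(7).
Therefore J = (2/i) · 2πi · 1/(10*sqrt(7)) = 2*pi/(5*sqrt(7)) = 2*sqrt(7)*pi/35

Final answer: 2*sqrt(7)*pi/35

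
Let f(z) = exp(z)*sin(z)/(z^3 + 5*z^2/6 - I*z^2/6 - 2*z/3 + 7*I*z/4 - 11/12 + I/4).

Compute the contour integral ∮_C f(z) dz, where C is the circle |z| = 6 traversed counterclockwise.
By the residue theorem, ∮_C f(z) dz = 2πi · (sum of the residues of f at the poles inside |z| = 6).

The denominator factors as (z - 1 + I/2)*(z + 1/3 + I/3)*(z + 3/2 - I), so the singularities of f are simple poles at z = 1 - I/2, z = -1/3 - I/3, z = -3/2 + I.
  |1 - I/2|² = 5/4 < 36 = 6², so this pole is inside the contour.
  |-1/3 - I/3|² = 2/9 < 36 = 6², so this pole is inside the contour.
  |-3/2 + I|² = 13/4 < 36 = 6², so this pole is inside the contour.

With P(z) = exp(z)*sin(z) and Q(z) = z^3 + 5*z^2/6 - I*z^2/6 - 2*z/3 + 7*I*z/4 - 11/12 + I/4, each pole is simple, so Res(f, z₀) = P(z₀)/Q'(z₀) with Q'(z) = 3*z^2 + 5*z/3 - I*z/3 - 2/3 + 7*I/4.
  Res(f, 1 - I/2) = P(1 - I/2)/Q'(1 - I/2) = (exp(1 - I/2)*sin(1 - I/2))/(37/12 - 29*I/12) = (222/1105 + 174*I/1105)*exp(1 - I/2)*sin(1 - I/2)
  Res(f, -1/3 - I/3) = P(-1/3 - I/3)/Q'(-1/3 - I/3) = (-exp(-1/3 - I/3)*sin(1/3 + I/3))/(-4/3 + 71*I/36) = (1728/7345 + 2556*I/7345)*exp(-1/3 - I/3)*sin(1/3 + I/3)
  Res(f, -3/2 + I) = P(-3/2 + I)/Q'(-3/2 + I) = (-exp(-3/2 + I)*sin(3/2 - I))/(11/12 - 61*I/12) = (-66/1921 - 366*I/1921)*exp(-3/2 + I)*sin(3/2 - I)

Sum of residues inside C: (222/1105 + 174*I/1105)*exp(1 - I/2)*sin(1 - I/2) + (-66/1921 - 366*I/1921)*exp(-3/2 + I)*sin(3/2 - I) + (1728/7345 + 2556*I/7345)*exp(-1/3 - I/3)*sin(1/3 + I/3)
∮_C f(z) dz = 2πi · ((222/1105 + 174*I/1105)*exp(1 - I/2)*sin(1 - I/2) + (-66/1921 - 366*I/1921)*exp(-3/2 + I)*sin(3/2 - I) + (1728/7345 + 2556*I/7345)*exp(-1/3 - I/3)*sin(1/3 + I/3)) = pi*(-5112/7345 + 3456*I/7345)*exp(-1/3 - I/3)*sin(1/3 + I/3) + pi*(732/1921 - 132*I/1921)*exp(-3/2 + I)*sin(3/2 - I) + pi*(-348/1105 + 444*I/1105)*exp(1 - I/2)*sin(1 - I/2)

Final answer: pi*(-5112/7345 + 3456*I/7345)*exp(-1/3 - I/3)*sin(1/3 + I/3) + pi*(732/1921 - 132*I/1921)*exp(-3/2 + I)*sin(3/2 - I) + pi*(-348/1105 + 444*I/1105)*exp(1 - I/2)*sin(1 - I/2)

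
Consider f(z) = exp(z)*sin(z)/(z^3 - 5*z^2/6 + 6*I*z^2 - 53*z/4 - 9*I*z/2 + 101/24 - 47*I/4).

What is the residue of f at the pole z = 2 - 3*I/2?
(15/136 - 9*I/136)*exp(2 - 3*I/2)*sin(2 - 3*I/2)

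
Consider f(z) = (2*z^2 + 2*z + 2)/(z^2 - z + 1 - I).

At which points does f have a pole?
The singularities of f are the zeros of the denominator. Factoring,
  z^2 - z + 1 - I = (z - 1 - I)*(z + I)
so the candidates are z = 1 + I, z = -I.

Check the numerator P(z) = 2*z^2 + 2*z + 2 at each one:
  P(1 + I) = 4 + 6*I ≠ 0, so z = 1 + I is a (simple) pole.
  P(-I) = -2*I ≠ 0, so z = -I is a (simple) pole.

Poles of f: {-I, 1 + I}

Final answer: {-I, 1 + I}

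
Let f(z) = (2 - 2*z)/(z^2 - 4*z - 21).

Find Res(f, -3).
-4/5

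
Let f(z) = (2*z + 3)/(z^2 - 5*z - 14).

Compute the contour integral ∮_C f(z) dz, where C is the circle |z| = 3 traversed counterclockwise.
By the residue theorem, ∮_C f(z) dz = 2πi · (sum of the residues of f at the poles inside |z| = 3).

The denominator factors as (z - 7)*(z + 2), so the singularities of f are simple poles at z = 7, z = -2.
  |7|² = 49 > 9 = 3², so this pole is outside the contour.
  |-2|² = 4 < 9 = 3², so this pole is inside the contour.

With P(z) = 2*z + 3 and Q(z) = z^2 - 5*z - 14, each pole is simple, so Res(f, z₀) = P(z₀)/Q'(z₀) with Q'(z) = 2*z - 5.
  Res(f, -2) = P(-2)/Q'(-2) = (-1)/(-9) = 1/9

∮_C f(z) dz = 2πi · (1/9) = 2*I*pi/9

Final answer: 2*I*pi/9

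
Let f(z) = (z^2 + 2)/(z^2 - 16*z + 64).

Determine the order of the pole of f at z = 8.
Factor the denominator:
  z^2 - 16*z + 64 = (z - 8)^2

The numerator P(z) = z^2 + 2 has P(8) = 66 ≠ 0, so no factor of (z - 8) cancels.
Near z = 8 we can therefore write f(z) = g(z)/(z - 8)^2 with g analytic at 8 and g(8) ≠ 0 (g is just the numerator).

Hence z = 8 is a pole of order 2.

Final answer: 2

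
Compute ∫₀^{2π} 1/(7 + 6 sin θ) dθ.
Call the integral J. The integrand is 2π-periodic and we integrate over a full period, so shifting θ does not change the value (θ → θ + π/2 turns sin θ into cos θ). Hence
  J = ∫₀^{2π} dθ/(7 + 6 cos θ).
Put z = e^{iθ}: then cos θ = (z + 1/z)/2, dθ = dz/(iz), and z runs once counterclockwise around |z| = 1:
  J = ∮_{|z|=1} 1/(7 + 6*(z + 1/z)/2) · dz/(iz) = (2/i) ∮_{|z|=1} dz/(6*z^2 + 14*z + 6).
The roots of 6*z^2 + 14*z + 6 are z = (-7 ± sqrt(7^2 - 6^2))/6, with sqrt(13) = sqrt(13); their product is 1, so only z₊ = -7/6 + sqrt(13)/6 lies inside the unit circle (z₋ = -7/6 - sqrt(13)/6 lies outside).
z₊ is a simple zero of q(z) = 6*z^2 + 14*z + 6, so Res(1/q, z₊) = 1/q'(z₊) with q'(z) = 12*z + 14; and q'(z₊) = 6*(z₊ - z₋) = 2*sqrt(13).
Therefore J = (2/i) · 2πi · 1/(2*sqrt(13)) = 2*pi/(sqrt(13)) = 2*sqrt(13)*pi/13

Final answer: 2*sqrt(13)*pi/13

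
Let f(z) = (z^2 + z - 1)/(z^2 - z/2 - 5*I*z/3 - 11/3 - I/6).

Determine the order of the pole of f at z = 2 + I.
1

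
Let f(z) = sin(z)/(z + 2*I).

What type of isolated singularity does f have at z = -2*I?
Write f(z) = g(z)/(z + 2*I) with g(z) = sin(z).
g is entire and g(-2*I) = -I*sinh(2) ≠ 0, so no factor of (z + 2*I) cancels: the Laurent expansion of f about z = -2*I starts at the power -1, i.e. lim_{z→z₀} (z - z₀) f(z) = -I*sinh(2) is finite and nonzero.
So z = -2*I is a pole of order 1.

Final answer: pole of order 1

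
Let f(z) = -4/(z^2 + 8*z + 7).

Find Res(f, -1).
Write f(z) = P(z)/Q(z) with P(z) = -4 and Q(z) = z^2 + 8*z + 7.
The denominator factors as Q(z) = (z + 1)*(z + 7), so z = -1 is a simple zero of Q and P is analytic there; z = -1 is therefore a simple pole and
  Res(f, z₀) = P(z₀)/Q'(z₀).

Q'(z) = 2*z + 8, so Q'(-1) = 6.
P(-1) = -4.

Res(f, -1) = (-4)/(6) = -2/3

Final answer: -2/3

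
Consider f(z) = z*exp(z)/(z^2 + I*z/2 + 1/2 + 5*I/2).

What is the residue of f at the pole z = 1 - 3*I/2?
Write f(z) = P(z)/Q(z) with P(z) = z*exp(z) and Q(z) = z^2 + I*z/2 + 1/2 + 5*I/2.
The denominator factors as Q(z) = (z + 1 - I)*(z - 1 + 3*I/2), so z = 1 - 3*I/2 is a simple zero of Q and P is analytic there; z = 1 - 3*I/2 is therefore a simple pole and
  Res(f, z₀) = P(z₀)/Q'(z₀).

Q'(z) = 2*z + I/2, so Q'(1 - 3*I/2) = 2 - 5*I/2.
P(1 - 3*I/2) = (1 - 3*I/2)*exp(1 - 3*I/2).

Res(f, 1 - 3*I/2) = ((1 - 3*I/2)*exp(1 - 3*I/2))/(2 - 5*I/2) = (23/41 - 2*I/41)*exp(1 - 3*I/2)

Final answer: (23/41 - 2*I/41)*exp(1 - 3*I/2)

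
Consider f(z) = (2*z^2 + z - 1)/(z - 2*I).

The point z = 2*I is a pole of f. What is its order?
Factor the denominator:
  z - 2*I = (z - 2*I)

The numerator P(z) = 2*z^2 + z - 1 has P(2*I) = -9 + 2*I ≠ 0, so no factor of (z - 2*I) cancels.
Near z = 2*I we can therefore write f(z) = g(z)/(z - 2*I) with g analytic at 2*I and g(2*I) ≠ 0 (g is just the numerator).

Hence z = 2*I is a pole of order 1.

Final answer: 1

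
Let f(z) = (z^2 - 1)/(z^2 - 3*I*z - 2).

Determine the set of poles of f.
{I, 2*I}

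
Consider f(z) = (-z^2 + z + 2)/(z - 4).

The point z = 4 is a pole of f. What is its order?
Factor the denominator:
  z - 4 = (z - 4)

The numerator P(z) = -z^2 + z + 2 has P(4) = -10 ≠ 0, so no factor of (z - 4) cancels.
Near z = 4 we can therefore write f(z) = g(z)/(z - 4) with g analytic at 4 and g(4) ≠ 0 (g is just the numerator).

Hence z = 4 is a pole of order 1.

Final answer: 1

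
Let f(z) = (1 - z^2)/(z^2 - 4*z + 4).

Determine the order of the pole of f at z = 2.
Factor the denominator:
  z^2 - 4*z + 4 = (z - 2)^2

The numerator P(z) = 1 - z^2 has P(2) = -3 ≠ 0, so no factor of (z - 2) cancels.
Near z = 2 we can therefore write f(z) = g(z)/(z - 2)^2 with g analytic at 2 and g(2) ≠ 0 (g is just the numerator).

Hence z = 2 is a pole of order 2.

Final answer: 2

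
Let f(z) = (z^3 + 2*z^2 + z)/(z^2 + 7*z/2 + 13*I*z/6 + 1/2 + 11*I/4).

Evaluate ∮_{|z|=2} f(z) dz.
pi*(-5/12 - 5*I/36)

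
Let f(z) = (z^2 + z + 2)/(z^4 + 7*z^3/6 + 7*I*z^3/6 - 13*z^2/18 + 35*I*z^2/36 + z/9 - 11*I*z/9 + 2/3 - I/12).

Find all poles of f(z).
The singularities of f are the zeros of the denominator. Factoring,
  z^4 + 7*z^3/6 + 7*I*z^3/6 - 13*z^2/18 + 35*I*z^2/36 + z/9 - 11*I*z/9 + 2/3 - I/12 = (z + 3/2)*(z - 2/3 - I/3)*(z + I)*(z + 1/3 + I/2)
so the candidates are z = -3/2, z = 2/3 + I/3, z = -I, z = -1/3 - I/2.

Check the numerator P(z) = z^2 + z + 2 at each one:
  P(-3/2) = 11/4 ≠ 0, so z = -3/2 is a (simple) pole.
  P(2/3 + I/3) = 3 + 7*I/9 ≠ 0, so z = 2/3 + I/3 is a (simple) pole.
  P(-I) = 1 - I ≠ 0, so z = -I is a (simple) pole.
  P(-1/3 - I/2) = 55/36 - I/6 ≠ 0, so z = -1/3 - I/2 is a (simple) pole.

Poles of f: {-3/2, -1/3 - I/2, -I, 2/3 + I/3}

Final answer: {-3/2, -1/3 - I/2, -I, 2/3 + I/3}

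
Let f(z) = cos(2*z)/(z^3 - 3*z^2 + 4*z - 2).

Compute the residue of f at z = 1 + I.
Write f(z) = P(z)/Q(z) with P(z) = cos(2*z) and Q(z) = z^3 - 3*z^2 + 4*z - 2.
The denominator factors as Q(z) = (z - 1 - I)*(z - 1 + I)*(z - 1), so z = 1 + I is a simple zero of Q and P is analytic there; z = 1 + I is therefore a simple pole and
  Res(f, z₀) = P(z₀)/Q'(z₀).

Q'(z) = 3*z^2 - 6*z + 4, so Q'(1 + I) = -2.
P(1 + I) = cos(2 + 2*I).

Res(f, 1 + I) = (cos(2 + 2*I))/(-2) = -cos(2 + 2*I)/2

Final answer: -cos(2 + 2*I)/2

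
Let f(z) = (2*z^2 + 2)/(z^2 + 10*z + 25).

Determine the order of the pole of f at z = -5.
Factor the denominator:
  z^2 + 10*z + 25 = (z + 5)^2

The numerator P(z) = 2*z^2 + 2 has P(-5) = 52 ≠ 0, so no factor of (z + 5) cancels.
Near z = -5 we can therefore write f(z) = g(z)/(z + 5)^2 with g analytic at -5 and g(-5) ≠ 0 (g is just the numerator).

Hence z = -5 is a pole of order 2.

Final answer: 2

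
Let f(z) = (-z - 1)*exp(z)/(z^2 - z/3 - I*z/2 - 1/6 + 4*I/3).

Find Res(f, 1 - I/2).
Write f(z) = P(z)/Q(z) with P(z) = (-z - 1)*exp(z) and Q(z) = z^2 - z/3 - I*z/2 - 1/6 + 4*I/3.
The denominator factors as Q(z) = (z + 2/3 - I)*(z - 1 + I/2), so z = 1 - I/2 is a simple zero of Q and P is analytic there; z = 1 - I/2 is therefore a simple pole and
  Res(f, z₀) = P(z₀)/Q'(z₀).

Q'(z) = 2*z - 1/3 - I/2, so Q'(1 - I/2) = 5/3 - 3*I/2.
P(1 - I/2) = (-2 + I/2)*exp(1 - I/2).

Res(f, 1 - I/2) = ((-2 + I/2)*exp(1 - I/2))/(5/3 - 3*I/2) = (-147/181 - 78*I/181)*exp(1 - I/2)

Final answer: (-147/181 - 78*I/181)*exp(1 - I/2)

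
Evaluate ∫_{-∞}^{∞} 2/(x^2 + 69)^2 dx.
Let f(z) = 2/(z^2 + 69)^2. The denominator has no real zeros and deg Q - deg P = 4 ≥ 2, so the integral of f over the upper semicircle |z| = R tends to 0 as R → ∞. Closing the contour in the upper half-plane,
  ∫_{-∞}^{∞} f(x) dx = 2πi · Σ Res(f, z_k)  over the poles with Im z_k > 0.

Zeros of the denominator: z^2 + 69 = 0 gives z = ±sqrt(69)*I.
Upper half-plane: z = sqrt(69)*I (a pole of order 2).

Write f(z) = g(z)/(z - sqrt(69)*I)^2 with g(z) = 2/(z + sqrt(69)*I)^2. For a double pole, Res(f, z₀) = g'(z₀):
  g'(z) = -4/(z + sqrt(69)*I)^3
  Res(f, sqrt(69)*I) = g'(sqrt(69)*I) = -sqrt(69)*I/9522

∫_{-∞}^{∞} f(x) dx = 2πi · (-sqrt(69)*I/9522) = sqrt(69)*pi/4761

Final answer: sqrt(69)*pi/4761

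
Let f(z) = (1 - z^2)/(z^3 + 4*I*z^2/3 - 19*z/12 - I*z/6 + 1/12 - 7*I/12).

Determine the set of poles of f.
The singularities of f are the zeros of the denominator. Factoring,
  z^3 + 4*I*z^2/3 - 19*z/12 - I*z/6 + 1/12 - 7*I/12 = (z - 1 + I/3)*(z + 1 + I/2)*(z + I/2)
so the candidates are z = 1 - I/3, z = -1 - I/2, z = -I/2.

Check the numerator P(z) = 1 - z^2 at each one:
  P(1 - I/3) = 1/9 + 2*I/3 ≠ 0, so z = 1 - I/3 is a (simple) pole.
  P(-1 - I/2) = 1/4 - I ≠ 0, so z = -1 - I/2 is a (simple) pole.
  P(-I/2) = 5/4 ≠ 0, so z = -I/2 is a (simple) pole.

Poles of f: {-1 - I/2, -I/2, 1 - I/3}

Final answer: {-1 - I/2, -I/2, 1 - I/3}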